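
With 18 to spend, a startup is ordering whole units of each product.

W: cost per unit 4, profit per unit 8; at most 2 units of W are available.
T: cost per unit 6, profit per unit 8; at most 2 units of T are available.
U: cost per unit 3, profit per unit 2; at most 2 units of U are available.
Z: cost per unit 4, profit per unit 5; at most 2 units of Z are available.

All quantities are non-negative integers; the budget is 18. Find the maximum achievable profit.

This is a bounded integer knapsack.
W has the best ratio (8/4); taking only W gives at most 2×8 = 16 (stopped by the supply cap of 2).
Mixing does better — 2×W, 1×T, and 1×Z: cost 18 ≤ 18, profit 2·8 + 1·8 + 1·5 = 29.

29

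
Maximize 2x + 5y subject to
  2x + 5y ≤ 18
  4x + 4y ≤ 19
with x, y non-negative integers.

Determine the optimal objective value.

(x,y)=(1,3) is feasible, giving 17.
(x,y)=(0,3) is feasible, giving 15.
No feasible integer point exceeds 17.

17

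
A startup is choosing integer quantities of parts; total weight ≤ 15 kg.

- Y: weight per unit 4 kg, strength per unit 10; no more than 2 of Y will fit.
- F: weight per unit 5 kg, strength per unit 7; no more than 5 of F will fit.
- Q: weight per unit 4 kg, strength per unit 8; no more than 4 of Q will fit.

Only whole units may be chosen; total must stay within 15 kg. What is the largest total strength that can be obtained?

28

This is a bounded integer knapsack.
2×Y and 1×Q: weight 12 ≤ 15, strength 2·10 + 1·8 = 28.
2×Y and 1×F: weight 13 ≤ 15, strength 2·10 + 1·7 = 27.
Best is 28.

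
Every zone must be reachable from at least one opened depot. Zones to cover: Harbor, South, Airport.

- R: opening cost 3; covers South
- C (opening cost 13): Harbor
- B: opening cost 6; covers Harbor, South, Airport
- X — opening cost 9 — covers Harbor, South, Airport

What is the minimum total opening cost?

B alone covers Harbor, South, Airport — every zone.
Total opening cost: 6.

6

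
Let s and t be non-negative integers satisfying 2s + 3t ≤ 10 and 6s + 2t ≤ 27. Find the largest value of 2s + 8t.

24

Relaxing integrality, the LP optimum is 26.67 at (s,t) = (0, 3.33), which is not an integer point.
(s,t)=(0,3): 2·0+3·3=9≤10, 6·0+2·3=6≤27, objective 24.
(s,t)=(1,2): 2·1+3·2=8≤10, 6·1+2·2=10≤27, objective 18.
Maximum is 24 at (s,t)=(0,3).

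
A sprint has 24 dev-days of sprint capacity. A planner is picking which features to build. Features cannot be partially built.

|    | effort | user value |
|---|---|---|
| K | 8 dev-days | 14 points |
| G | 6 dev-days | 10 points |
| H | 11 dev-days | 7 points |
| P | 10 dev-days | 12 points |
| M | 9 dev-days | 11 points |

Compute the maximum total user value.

K + G + M: effort 8 + 6 + 9 = 23 ≤ 24, user value 14 + 10 + 11 = 35.
K + G + P: effort 8 + 6 + 10 = 24 ≤ 24, user value 14 + 10 + 12 = 36.
K + P: effort 8 + 10 = 18 ≤ 24, user value 14 + 12 = 26.
Best is K, G, and P with total user value 36.

36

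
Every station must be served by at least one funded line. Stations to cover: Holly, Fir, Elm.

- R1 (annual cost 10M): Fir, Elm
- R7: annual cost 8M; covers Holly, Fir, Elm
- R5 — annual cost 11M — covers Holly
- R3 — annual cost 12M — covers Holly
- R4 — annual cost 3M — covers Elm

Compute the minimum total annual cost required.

8

R7 alone covers Holly, Fir, Elm — every station.
Total annual cost: 8.
No cover costs less than 8.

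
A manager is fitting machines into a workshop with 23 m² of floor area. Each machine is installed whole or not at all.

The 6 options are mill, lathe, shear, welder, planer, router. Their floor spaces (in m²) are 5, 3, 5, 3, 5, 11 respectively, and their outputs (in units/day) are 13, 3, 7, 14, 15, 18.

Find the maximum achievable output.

52

This is an integer program with binary decision variables.
mill + lathe + shear + welder + planer: floor space 5 + 3 + 5 + 3 + 5 = 21 ≤ 23, output 13 + 3 + 7 + 14 + 15 = 52.
lathe + welder + planer + router: floor space 3 + 3 + 5 + 11 = 22 ≤ 23, output 3 + 14 + 15 + 18 = 50.
Best is mill, lathe, shear, welder, and planer with total output 52.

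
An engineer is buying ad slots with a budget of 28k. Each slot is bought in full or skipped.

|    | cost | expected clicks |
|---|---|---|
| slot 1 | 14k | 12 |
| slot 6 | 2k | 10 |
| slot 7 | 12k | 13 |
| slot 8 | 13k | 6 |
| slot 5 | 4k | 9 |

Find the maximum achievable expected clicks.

Take slot 1, slot 6, and slot 7: cost 14 + 2 + 12 = 28 ≤ 28, expected clicks 12 + 10 + 13 = 35.
No other feasible combination does better.

35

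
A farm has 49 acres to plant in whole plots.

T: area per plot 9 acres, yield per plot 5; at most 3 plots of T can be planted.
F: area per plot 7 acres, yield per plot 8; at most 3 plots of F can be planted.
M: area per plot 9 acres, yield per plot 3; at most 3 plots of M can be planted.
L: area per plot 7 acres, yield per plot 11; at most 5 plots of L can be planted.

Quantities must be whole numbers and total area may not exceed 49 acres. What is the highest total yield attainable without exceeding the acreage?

71

L has the best ratio (11/7); taking only L gives at most 5×11 = 55 (stopped by the supply cap of 5).
Mixing does better — 2×F and 5×L: area 49 ≤ 49, yield 2·8 + 5·11 = 71.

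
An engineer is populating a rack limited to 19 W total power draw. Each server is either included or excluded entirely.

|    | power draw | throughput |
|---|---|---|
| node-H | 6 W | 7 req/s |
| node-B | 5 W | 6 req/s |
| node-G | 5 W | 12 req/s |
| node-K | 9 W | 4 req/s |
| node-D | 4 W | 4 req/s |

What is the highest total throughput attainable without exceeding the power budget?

This is an integer program with binary decision variables.
Allowing fractional choices, the relaxed optimum would be about 28.0, but servers are indivisible.
node-H + node-G + node-D: power draw 6 + 5 + 4 = 15 ≤ 19, throughput 7 + 12 + 4 = 23.
node-B + node-G + node-D: power draw 5 + 5 + 4 = 14 ≤ 19, throughput 6 + 12 + 4 = 22.
node-H + node-B + node-G: power draw 6 + 5 + 5 = 16 ≤ 19, throughput 7 + 6 + 12 = 25.
Best is node-H, node-B, and node-G with total throughput 25.

25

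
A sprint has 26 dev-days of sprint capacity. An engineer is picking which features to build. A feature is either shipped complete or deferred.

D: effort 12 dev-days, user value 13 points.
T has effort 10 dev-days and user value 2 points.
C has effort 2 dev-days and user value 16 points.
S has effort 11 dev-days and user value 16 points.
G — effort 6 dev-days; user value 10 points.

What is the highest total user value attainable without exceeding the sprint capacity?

45

Allowing fractional choices, the relaxed optimum would be about 49.6, but features are indivisible.
D + C + G: effort 12 + 2 + 6 = 20 ≤ 26, user value 13 + 16 + 10 = 39.
C + S + G: effort 2 + 11 + 6 = 19 ≤ 26, user value 16 + 16 + 10 = 42.
D + C + S: effort 12 + 2 + 11 = 25 ≤ 26, user value 13 + 16 + 16 = 45.
Best is D, C, and S with total user value 45.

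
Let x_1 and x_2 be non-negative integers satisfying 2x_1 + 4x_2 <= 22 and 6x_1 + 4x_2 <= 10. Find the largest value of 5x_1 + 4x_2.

(x_1,x_2)=(1,1): 2·1+4·1=6≤22, 6·1+4·1=10≤10, objective 9.
(x_1,x_2)=(0,2): 2·0+4·2=8≤22, 6·0+4·2=8≤10, objective 8.
The best lattice point is (1,1), giving 9.

9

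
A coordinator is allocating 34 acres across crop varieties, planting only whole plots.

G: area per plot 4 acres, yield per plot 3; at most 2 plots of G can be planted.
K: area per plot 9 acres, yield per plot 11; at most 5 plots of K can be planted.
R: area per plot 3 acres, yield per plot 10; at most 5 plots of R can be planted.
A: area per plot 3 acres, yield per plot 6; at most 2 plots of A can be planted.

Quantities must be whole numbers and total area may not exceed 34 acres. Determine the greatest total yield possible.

This is a bounded integer knapsack.
R has the best ratio (10/3); taking only R gives at most 5×10 = 50 (stopped by the supply cap of 5).
Mixing does better — 1×G, 1×K, 5×R, and 2×A: area 34 ≤ 34, yield 1·3 + 1·11 + 5·10 + 2·6 = 76.

76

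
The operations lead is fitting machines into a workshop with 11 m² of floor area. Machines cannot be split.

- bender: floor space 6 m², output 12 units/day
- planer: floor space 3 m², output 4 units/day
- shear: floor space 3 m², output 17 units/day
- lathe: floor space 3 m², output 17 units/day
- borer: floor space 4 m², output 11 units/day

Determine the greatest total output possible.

Allowing fractional choices, the relaxed optimum would be about 47.0, but machines are indivisible.
shear + lathe + borer: floor space 3 + 3 + 4 = 10 ≤ 11, output 17 + 17 + 11 = 45.
planer + shear + lathe: floor space 3 + 3 + 3 = 9 ≤ 11, output 4 + 17 + 17 = 38.
Best is shear, lathe, and borer with total output 45.

45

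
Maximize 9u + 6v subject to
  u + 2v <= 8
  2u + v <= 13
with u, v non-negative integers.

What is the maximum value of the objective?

(u,v)=(6,1): 1·6+2·1=8≤8, 2·6+1·1=13≤13, objective 60.
(u,v)=(6,0): 1·6+2·0=6≤8, 2·6+1·0=12≤13, objective 54.
No feasible integer point exceeds 60.

60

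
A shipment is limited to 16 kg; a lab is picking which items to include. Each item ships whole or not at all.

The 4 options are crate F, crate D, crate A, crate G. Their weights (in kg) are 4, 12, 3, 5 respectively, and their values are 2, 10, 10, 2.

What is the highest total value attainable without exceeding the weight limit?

20

Take crate D and crate A: weight 12 + 3 = 15 ≤ 16, value 10 + 10 = 20.
No other feasible combination does better.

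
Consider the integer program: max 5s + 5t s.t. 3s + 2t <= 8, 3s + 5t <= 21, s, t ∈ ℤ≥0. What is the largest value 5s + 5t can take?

(s,t)=(0,4): 3·0+2·4=8≤8, 3·0+5·4=20≤21, objective 20.
(s,t)=(0,3): 3·0+2·3=6≤8, 3·0+5·3=15≤21, objective 15.
No feasible integer point exceeds 20.

20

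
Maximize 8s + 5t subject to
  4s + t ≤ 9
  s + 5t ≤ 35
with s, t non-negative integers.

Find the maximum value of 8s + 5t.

35

(s,t)=(0,7): 4·0+1·7=7≤9, 1·0+5·7=35≤35, objective 35.
(s,t)=(1,5): 4·1+1·5=9≤9, 1·1+5·5=26≤35, objective 33.
The best lattice point is (0,7), giving 35.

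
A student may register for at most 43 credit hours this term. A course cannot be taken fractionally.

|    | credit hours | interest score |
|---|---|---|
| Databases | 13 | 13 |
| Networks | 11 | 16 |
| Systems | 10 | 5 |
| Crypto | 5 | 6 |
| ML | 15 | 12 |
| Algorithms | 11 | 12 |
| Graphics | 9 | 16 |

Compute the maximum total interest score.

51

Take Databases, Networks, Crypto, and Graphics: credit hours 13 + 11 + 5 + 9 = 38 ≤ 43, interest score 13 + 16 + 6 + 16 = 51.
No other feasible combination does better.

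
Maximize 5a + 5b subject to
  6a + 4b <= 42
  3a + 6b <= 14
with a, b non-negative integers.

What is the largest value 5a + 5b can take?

(a,b)=(4,0) is feasible, giving 20.
(a,b)=(3,0) is feasible, giving 15.
No feasible integer point exceeds 20.

20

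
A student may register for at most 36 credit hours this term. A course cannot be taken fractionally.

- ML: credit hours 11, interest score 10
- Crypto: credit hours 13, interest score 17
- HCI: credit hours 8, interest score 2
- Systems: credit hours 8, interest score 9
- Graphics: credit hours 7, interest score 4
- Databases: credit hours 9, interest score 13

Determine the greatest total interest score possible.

Take ML, Crypto, and Databases: credit hours 11 + 13 + 9 = 33 ≤ 36, interest score 10 + 17 + 13 = 40.
No other feasible combination does better.

40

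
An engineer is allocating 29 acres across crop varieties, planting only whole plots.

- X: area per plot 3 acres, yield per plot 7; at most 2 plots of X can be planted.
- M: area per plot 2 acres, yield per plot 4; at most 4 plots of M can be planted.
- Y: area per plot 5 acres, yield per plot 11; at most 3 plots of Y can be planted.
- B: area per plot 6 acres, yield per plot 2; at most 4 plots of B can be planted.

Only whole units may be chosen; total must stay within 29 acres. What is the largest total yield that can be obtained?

X has the best ratio (7/3); taking only X gives at most 2×7 = 14 (stopped by the supply cap of 2).
Mixing does better — 2×X, 4×M, and 3×Y: area 29 ≤ 29, yield 2·7 + 4·4 + 3·11 = 63.

63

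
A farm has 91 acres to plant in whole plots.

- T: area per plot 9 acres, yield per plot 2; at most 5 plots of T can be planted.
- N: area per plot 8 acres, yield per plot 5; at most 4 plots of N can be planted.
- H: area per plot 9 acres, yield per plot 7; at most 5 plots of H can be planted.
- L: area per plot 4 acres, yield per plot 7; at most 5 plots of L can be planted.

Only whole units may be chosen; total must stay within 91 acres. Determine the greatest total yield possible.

85

L has the best ratio (7/4); taking only L gives at most 5×7 = 35 (stopped by the supply cap of 5).
Mixing does better — 3×N, 5×H, and 5×L: area 89 ≤ 91, yield 3·5 + 5·7 + 5·7 = 85.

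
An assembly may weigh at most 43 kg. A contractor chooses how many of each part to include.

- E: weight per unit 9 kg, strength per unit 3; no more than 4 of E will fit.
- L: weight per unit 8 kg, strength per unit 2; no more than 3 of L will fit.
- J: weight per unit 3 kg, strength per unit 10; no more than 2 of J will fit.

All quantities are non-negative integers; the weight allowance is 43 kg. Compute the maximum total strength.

32

3×E, 1×L, and 2×J: weight 41 ≤ 43, strength 3·3 + 1·2 + 2·10 = 31.
4×E and 2×J: weight 42 ≤ 43, strength 4·3 + 2·10 = 32.
Best is 32.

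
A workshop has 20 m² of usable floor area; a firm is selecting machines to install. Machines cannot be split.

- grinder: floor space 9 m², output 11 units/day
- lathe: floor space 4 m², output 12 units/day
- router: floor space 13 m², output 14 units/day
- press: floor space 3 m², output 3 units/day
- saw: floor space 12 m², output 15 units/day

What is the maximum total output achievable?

lathe + router + press: floor space 4 + 13 + 3 = 20 ≤ 20, output 12 + 14 + 3 = 29.
lathe + press + saw: floor space 4 + 3 + 12 = 19 ≤ 20, output 12 + 3 + 15 = 30.
lathe + saw: floor space 4 + 12 = 16 ≤ 20, output 12 + 15 = 27.
Best is lathe, press, and saw with total output 30.

30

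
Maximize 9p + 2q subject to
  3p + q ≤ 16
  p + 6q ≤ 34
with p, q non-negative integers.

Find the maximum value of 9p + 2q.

47

The continuous relaxation peaks at (5.33, 0) with value 48.00; rounding to a feasible lattice point costs some objective.
(p,q)=(5,1): 3·5+1·1=16≤16, 1·5+6·1=11≤34, objective 47.
(p,q)=(5,0): 3·5+1·0=15≤16, 1·5+6·0=5≤34, objective 45.
(p,q)=(4,2): 3·4+1·2=14≤16, 1·4+6·2=16≤34, objective 40.
Maximum is 47 at (p,q)=(5,1).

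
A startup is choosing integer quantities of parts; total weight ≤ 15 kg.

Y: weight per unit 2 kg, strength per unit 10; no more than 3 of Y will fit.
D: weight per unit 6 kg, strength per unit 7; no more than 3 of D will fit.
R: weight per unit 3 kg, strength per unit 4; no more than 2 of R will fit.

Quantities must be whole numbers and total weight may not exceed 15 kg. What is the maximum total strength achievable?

41

Take 3×Y, 1×D, and 1×R: weight 15 ≤ 15, strength 3·10 + 1·7 + 1·4 = 41.
Y has the best ratio (10/2) and is taken to its limit of 3; remaining capacity is filled optimally with the others.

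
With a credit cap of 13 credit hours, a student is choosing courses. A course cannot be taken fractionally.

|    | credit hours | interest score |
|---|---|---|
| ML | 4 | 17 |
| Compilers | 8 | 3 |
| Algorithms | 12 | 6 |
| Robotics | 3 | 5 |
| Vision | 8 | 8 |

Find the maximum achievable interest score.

25

This is an integer program with binary decision variables.
Allowing fractional choices, the relaxed optimum would be about 28.0, but courses are indivisible.
ML + Vision: credit hours 4 + 8 = 12 ≤ 13, interest score 17 + 8 = 25.
ML + Robotics: credit hours 4 + 3 = 7 ≤ 13, interest score 17 + 5 = 22.
Best is ML and Vision with total interest score 25.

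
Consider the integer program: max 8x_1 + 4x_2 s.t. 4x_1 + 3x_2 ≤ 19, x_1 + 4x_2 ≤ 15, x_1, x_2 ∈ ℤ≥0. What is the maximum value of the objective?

36

Relaxing integrality, the LP optimum is 38.00 at (x_1,x_2) = (4.75, 0), which is not an integer point.
(x_1,x_2)=(4,1): 4·4+3·1=19≤19, 1·4+4·1=8≤15, objective 36.
(x_1,x_2)=(4,0): 4·4+3·0=16≤19, 1·4+4·0=4≤15, objective 32.
No feasible integer point exceeds 36.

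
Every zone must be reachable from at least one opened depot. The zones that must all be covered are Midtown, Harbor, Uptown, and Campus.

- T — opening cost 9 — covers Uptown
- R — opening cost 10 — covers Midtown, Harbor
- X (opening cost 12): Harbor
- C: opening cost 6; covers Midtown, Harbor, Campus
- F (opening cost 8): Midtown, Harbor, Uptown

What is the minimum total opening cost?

This is a weighted set-cover instance.
Choose C and F: together they cover Midtown, Harbor, Uptown, Campus — every zone.
Total opening cost: 6 + 8 = 14.
No cover costs less than 14.

14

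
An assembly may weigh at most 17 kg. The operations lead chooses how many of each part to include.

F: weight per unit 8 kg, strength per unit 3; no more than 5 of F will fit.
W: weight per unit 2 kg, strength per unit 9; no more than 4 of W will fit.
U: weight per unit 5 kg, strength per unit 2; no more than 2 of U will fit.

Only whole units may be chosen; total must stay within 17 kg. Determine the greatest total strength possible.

39

4×W and 1×U: weight 13 ≤ 17, strength 4·9 + 1·2 = 38.
1×F and 4×W: weight 16 ≤ 17, strength 1·3 + 4·9 = 39.
Best is 39.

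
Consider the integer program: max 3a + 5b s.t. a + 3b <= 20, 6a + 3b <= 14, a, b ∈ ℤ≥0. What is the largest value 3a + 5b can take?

Relaxing integrality, the LP optimum is 23.33 at (a,b) = (0, 4.67), which is not an integer point.
(a,b)=(0,4): 1·0+3·4=12≤20, 6·0+3·4=12≤14, objective 20.
(a,b)=(0,3): 1·0+3·3=9≤20, 6·0+3·3=9≤14, objective 15.
Maximum is 20 at (a,b)=(0,4).

20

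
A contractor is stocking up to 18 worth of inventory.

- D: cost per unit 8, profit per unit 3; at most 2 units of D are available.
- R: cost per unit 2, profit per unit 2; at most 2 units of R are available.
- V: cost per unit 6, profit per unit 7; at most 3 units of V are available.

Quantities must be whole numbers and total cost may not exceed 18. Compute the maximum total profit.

3×V: cost 18 ≤ 18, profit 3·7 = 21.
2×R and 2×V: cost 16 ≤ 18, profit 2·2 + 2·7 = 18.
Best is 21.

21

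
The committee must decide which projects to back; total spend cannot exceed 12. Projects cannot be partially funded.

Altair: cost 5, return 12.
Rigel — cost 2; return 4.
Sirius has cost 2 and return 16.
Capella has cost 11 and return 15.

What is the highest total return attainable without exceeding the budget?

32

Altair + Rigel + Sirius: cost 5 + 2 + 2 = 9 ≤ 12, return 12 + 4 + 16 = 32.
Altair + Sirius: cost 5 + 2 = 7 ≤ 12, return 12 + 16 = 28.
Best is Altair, Rigel, and Sirius with total return 32.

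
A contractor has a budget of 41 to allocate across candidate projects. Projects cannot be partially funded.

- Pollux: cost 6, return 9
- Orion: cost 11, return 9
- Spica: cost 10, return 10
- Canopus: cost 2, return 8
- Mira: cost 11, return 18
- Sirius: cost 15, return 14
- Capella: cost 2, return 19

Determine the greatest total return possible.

This is a 0-1 knapsack instance.
Allowing fractional choices, the relaxed optimum would be about 73.3, but projects are indivisible.
Pollux + Canopus + Mira + Sirius + Capella: cost 6 + 2 + 11 + 15 + 2 = 36 ≤ 41, return 9 + 8 + 18 + 14 + 19 = 68.
Spica + Canopus + Mira + Sirius + Capella: cost 10 + 2 + 11 + 15 + 2 = 40 ≤ 41, return 10 + 8 + 18 + 14 + 19 = 69.
Best is Spica, Canopus, Mira, Sirius, and Capella with total return 69.

69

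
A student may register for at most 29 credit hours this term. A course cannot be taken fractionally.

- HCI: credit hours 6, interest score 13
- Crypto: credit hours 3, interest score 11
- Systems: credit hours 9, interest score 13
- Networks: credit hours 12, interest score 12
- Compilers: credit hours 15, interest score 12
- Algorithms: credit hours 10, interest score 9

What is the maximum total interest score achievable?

46

Allowing fractional choices, the relaxed optimum would be about 48.0, but courses are indivisible.
HCI + Crypto + Systems + Algorithms: credit hours 6 + 3 + 9 + 10 = 28 ≤ 29, interest score 13 + 11 + 13 + 9 = 46.
HCI + Systems + Networks: credit hours 6 + 9 + 12 = 27 ≤ 29, interest score 13 + 13 + 12 = 38.
HCI + Crypto + Systems: credit hours 6 + 3 + 9 = 18 ≤ 29, interest score 13 + 11 + 13 = 37.
Best is HCI, Crypto, Systems, and Algorithms with total interest score 46.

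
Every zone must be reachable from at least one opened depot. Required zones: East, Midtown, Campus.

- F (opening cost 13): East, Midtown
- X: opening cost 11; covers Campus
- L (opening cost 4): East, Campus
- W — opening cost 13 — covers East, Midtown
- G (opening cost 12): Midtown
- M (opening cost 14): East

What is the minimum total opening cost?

Choose L and G: together they cover East, Midtown, Campus — every zone.
Total opening cost: 4 + 12 = 16.
No cover costs less than 16.

16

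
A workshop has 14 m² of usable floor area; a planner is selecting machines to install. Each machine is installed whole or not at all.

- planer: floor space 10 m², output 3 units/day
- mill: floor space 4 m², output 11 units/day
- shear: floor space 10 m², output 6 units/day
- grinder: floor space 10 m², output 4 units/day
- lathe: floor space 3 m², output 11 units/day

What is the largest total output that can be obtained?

shear + lathe: floor space 10 + 3 = 13 ≤ 14, output 6 + 11 = 17.
mill + lathe: floor space 4 + 3 = 7 ≤ 14, output 11 + 11 = 22.
mill + shear: floor space 4 + 10 = 14 ≤ 14, output 11 + 6 = 17.
Best is mill and lathe with total output 22.

22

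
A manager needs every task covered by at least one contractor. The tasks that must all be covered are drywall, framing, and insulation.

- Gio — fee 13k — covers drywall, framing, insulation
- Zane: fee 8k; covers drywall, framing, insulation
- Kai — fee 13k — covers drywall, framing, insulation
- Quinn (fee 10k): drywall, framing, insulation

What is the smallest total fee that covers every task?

Zane alone covers drywall, framing, insulation — every task.
Total fee: 8.

8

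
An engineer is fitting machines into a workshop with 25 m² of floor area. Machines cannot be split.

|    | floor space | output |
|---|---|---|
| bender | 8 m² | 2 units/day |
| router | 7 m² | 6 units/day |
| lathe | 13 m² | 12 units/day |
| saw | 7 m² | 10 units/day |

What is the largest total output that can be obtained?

router + lathe: floor space 7 + 13 = 20 ≤ 25, output 6 + 12 = 18.
lathe + saw: floor space 13 + 7 = 20 ≤ 25, output 12 + 10 = 22.
bender + router + saw: floor space 8 + 7 + 7 = 22 ≤ 25, output 2 + 6 + 10 = 18.
Best is lathe and saw with total output 22.

22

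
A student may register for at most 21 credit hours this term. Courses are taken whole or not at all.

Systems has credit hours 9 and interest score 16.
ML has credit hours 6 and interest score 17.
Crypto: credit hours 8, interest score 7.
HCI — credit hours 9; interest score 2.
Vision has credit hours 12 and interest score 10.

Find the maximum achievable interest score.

Allowing fractional choices, the relaxed optimum would be about 38.2, but courses are indivisible.
Systems + ML: credit hours 9 + 6 = 15 ≤ 21, interest score 16 + 17 = 33.
ML + Vision: credit hours 6 + 12 = 18 ≤ 21, interest score 17 + 10 = 27.
Best is Systems and ML with total interest score 33.

33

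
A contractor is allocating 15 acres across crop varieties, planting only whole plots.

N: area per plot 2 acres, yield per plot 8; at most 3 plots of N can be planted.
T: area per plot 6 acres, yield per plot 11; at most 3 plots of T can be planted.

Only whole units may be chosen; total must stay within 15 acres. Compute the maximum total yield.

35

N has the best ratio (8/2); taking only N gives at most 3×8 = 24 (stopped by the supply cap of 3).
Mixing does better — 3×N and 1×T: area 12 ≤ 15, yield 3·8 + 1·11 = 35.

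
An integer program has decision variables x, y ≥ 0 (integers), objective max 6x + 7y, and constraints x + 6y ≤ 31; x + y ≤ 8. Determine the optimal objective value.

52

Relaxing integrality, the LP optimum is 52.60 at (x,y) = (3.4, 4.6), which is not an integer point.
(x,y)=(4,4) is feasible, giving 52.
(x,y)=(5,3) is feasible, giving 51.
(x,y)=(3,4) is feasible, giving 46.
(x,y)=(4,3) is feasible, giving 45.
The best lattice point is (4,4), giving 52.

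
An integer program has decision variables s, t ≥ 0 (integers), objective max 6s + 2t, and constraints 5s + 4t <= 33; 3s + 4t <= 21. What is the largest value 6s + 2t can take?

The continuous relaxation peaks at (6.6, 0) with value 39.60; rounding to a feasible lattice point costs some objective.
(s,t)=(6,0): 5·6+4·0=30≤33, 3·6+4·0=18≤21, objective 36.
(s,t)=(5,1): 5·5+4·1=29≤33, 3·5+4·1=19≤21, objective 32.
No feasible integer point exceeds 36.

36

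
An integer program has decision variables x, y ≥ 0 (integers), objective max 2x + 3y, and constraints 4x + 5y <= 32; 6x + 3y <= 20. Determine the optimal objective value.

Relaxing integrality, the LP optimum is 19.20 at (x,y) = (0, 6.4), which is not an integer point.
(x,y)=(0,6): 4·0+5·6=30≤32, 6·0+3·6=18≤20, objective 18.
(x,y)=(0,5): 4·0+5·5=25≤32, 6·0+3·5=15≤20, objective 15.
No feasible integer point exceeds 18.

18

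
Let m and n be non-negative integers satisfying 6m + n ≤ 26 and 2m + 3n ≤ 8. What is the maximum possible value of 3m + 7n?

17

(m,n)=(1,2): 6·1+1·2=8≤26, 2·1+3·2=8≤8, objective 17.
(m,n)=(0,2): 6·0+1·2=2≤26, 2·0+3·2=6≤8, objective 14.
(m,n)=(2,1): 6·2+1·1=13≤26, 2·2+3·1=7≤8, objective 13.
(m,n)=(1,1): 6·1+1·1=7≤26, 2·1+3·1=5≤8, objective 10.
The best lattice point is (1,2), giving 17.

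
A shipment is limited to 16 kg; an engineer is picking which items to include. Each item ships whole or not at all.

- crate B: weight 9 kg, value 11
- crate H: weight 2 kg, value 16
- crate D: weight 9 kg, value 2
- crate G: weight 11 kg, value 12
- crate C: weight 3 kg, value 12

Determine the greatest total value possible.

40

Allowing fractional choices, the relaxed optimum would be about 41.2, but items are indivisible.
crate H + crate G + crate C: weight 2 + 11 + 3 = 16 ≤ 16, value 16 + 12 + 12 = 40.
crate B + crate H + crate C: weight 9 + 2 + 3 = 14 ≤ 16, value 11 + 16 + 12 = 39.
Best is crate H, crate G, and crate C with total value 40.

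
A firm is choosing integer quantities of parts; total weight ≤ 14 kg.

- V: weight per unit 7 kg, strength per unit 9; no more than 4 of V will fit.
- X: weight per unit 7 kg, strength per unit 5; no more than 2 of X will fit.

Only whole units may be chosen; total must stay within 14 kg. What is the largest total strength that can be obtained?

18

1×V and 1×X: weight 14 ≤ 14, strength 1·9 + 1·5 = 14.
2×V: weight 14 ≤ 14, strength 2·9 = 18.
Best is 18.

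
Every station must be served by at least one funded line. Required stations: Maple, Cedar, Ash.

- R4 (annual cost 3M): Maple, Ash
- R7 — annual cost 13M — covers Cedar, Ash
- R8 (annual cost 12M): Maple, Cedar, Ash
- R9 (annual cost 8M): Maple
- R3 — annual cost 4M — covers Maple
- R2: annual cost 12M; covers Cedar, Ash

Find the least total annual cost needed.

12

This is an integer covering problem.
R8 alone covers Maple, Cedar, Ash — every station.
Total annual cost: 12.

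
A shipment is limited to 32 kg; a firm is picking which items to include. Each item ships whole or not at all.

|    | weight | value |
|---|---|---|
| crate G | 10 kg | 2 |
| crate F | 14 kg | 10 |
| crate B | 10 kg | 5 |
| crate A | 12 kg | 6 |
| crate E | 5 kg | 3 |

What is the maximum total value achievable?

19

Take crate F, crate A, and crate E: weight 14 + 12 + 5 = 31 ≤ 32, value 10 + 6 + 3 = 19.
No other feasible combination does better.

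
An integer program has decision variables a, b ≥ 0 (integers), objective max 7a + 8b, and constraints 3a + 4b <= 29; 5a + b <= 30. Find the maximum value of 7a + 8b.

61

(a,b)=(3,5): 3·3+4·5=29≤29, 5·3+1·5=20≤30, objective 61.
(a,b)=(4,4): 3·4+4·4=28≤29, 5·4+1·4=24≤30, objective 60.
(a,b)=(5,3): 3·5+4·3=27≤29, 5·5+1·3=28≤30, objective 59.
The best lattice point is (3,5), giving 61.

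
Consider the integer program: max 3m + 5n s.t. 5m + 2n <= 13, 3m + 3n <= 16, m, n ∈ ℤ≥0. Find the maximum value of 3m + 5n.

The continuous relaxation peaks at (0, 5.33) with value 26.67; rounding to a feasible lattice point costs some objective.
(m,n)=(0,5): 5·0+2·5=10≤13, 3·0+3·5=15≤16, objective 25.
(m,n)=(1,4): 5·1+2·4=13≤13, 3·1+3·4=15≤16, objective 23.
(m,n)=(0,4): 5·0+2·4=8≤13, 3·0+3·4=12≤16, objective 20.
No feasible integer point exceeds 25.

25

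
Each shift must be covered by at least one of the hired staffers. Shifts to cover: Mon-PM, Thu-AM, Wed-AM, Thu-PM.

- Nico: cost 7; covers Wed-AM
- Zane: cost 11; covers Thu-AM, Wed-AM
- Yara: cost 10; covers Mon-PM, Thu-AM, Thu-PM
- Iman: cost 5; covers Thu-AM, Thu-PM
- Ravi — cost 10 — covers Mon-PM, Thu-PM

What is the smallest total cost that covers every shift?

17

The greedy cost-per-new-shift heuristic would pick Iman, Nico, and Yara for 22, but a cheaper cover exists.
Choose Nico and Yara: together they cover Mon-PM, Thu-AM, Wed-AM, Thu-PM — every shift.
Total cost: 7 + 10 = 17.
No cover costs less than 17.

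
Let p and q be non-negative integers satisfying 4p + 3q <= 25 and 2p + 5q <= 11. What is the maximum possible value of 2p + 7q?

Relaxing integrality, the LP optimum is 15.40 at (p,q) = (0, 2.2), which is not an integer point.
(p,q)=(0,2): 4·0+3·2=6≤25, 2·0+5·2=10≤11, objective 14.
(p,q)=(1,1): 4·1+3·1=7≤25, 2·1+5·1=7≤11, objective 9.
The best lattice point is (0,2), giving 14.

14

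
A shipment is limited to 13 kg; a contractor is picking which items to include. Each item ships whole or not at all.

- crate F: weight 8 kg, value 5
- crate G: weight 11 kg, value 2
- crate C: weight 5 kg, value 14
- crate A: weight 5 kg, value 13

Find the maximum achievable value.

This is a 0-1 knapsack instance.
Take crate C and crate A: weight 5 + 5 = 10 ≤ 13, value 14 + 13 = 27.
No other feasible combination does better.

27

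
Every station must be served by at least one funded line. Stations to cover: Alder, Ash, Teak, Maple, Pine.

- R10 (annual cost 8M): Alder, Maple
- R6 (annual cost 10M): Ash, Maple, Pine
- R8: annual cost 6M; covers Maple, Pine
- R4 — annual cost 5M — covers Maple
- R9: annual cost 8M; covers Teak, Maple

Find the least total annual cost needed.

26

The greedy cost-per-new-station heuristic would pick R8, R10, R9, and R6 for 32, but a cheaper cover exists.
Choose R10, R6, and R9: together they cover Alder, Ash, Teak, Maple, Pine — every station.
Total annual cost: 8 + 10 + 8 = 26.
No cover costs less than 26.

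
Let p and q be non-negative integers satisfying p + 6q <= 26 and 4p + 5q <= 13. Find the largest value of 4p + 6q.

14

The continuous relaxation peaks at (0, 2.6) with value 15.60; rounding to a feasible lattice point costs some objective.
(p,q)=(2,1) is feasible, giving 14.
(p,q)=(3,0) is feasible, giving 12.
(p,q)=(0,2) is feasible, giving 12.
The best lattice point is (2,1), giving 14.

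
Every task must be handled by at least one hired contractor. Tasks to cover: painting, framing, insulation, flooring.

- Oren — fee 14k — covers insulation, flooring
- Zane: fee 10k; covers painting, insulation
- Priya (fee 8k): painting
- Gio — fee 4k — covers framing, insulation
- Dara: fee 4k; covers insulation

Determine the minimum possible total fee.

This is an integer covering problem.
Choose Oren, Priya, and Gio: together they cover painting, framing, insulation, flooring — every task.
Total fee: 14 + 8 + 4 = 26.
No cover costs less than 26.

26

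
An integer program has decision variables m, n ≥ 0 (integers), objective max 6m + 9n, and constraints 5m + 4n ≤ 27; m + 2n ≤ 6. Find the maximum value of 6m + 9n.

33

Relaxing integrality, the LP optimum is 34.50 at (m,n) = (5, 0.5), which is not an integer point.
(m,n)=(4,1) is feasible, giving 33.
(m,n)=(5,0) is feasible, giving 30.
(m,n)=(3,1) is feasible, giving 27.
(m,n)=(4,0) is feasible, giving 24.
Maximum is 33 at (m,n)=(4,1).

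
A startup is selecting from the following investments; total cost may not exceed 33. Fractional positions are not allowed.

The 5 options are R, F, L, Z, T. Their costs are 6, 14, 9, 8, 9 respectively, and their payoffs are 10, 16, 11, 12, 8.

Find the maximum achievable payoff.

Take R, L, Z, and T: cost 6 + 9 + 8 + 9 = 32 ≤ 33, payoff 10 + 11 + 12 + 8 = 41.
No other feasible combination does better.

41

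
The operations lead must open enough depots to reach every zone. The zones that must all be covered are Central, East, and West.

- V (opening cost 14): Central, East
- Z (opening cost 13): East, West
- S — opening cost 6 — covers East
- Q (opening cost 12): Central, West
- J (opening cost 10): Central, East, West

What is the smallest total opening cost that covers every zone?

J alone covers Central, East, West — every zone.
Total opening cost: 10.
No cover costs less than 10.

10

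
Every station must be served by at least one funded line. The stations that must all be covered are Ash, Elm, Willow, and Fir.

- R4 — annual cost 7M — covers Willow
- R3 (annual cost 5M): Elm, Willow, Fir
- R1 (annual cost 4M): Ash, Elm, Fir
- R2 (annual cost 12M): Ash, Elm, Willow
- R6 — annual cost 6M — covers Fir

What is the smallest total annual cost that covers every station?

Choose R3 and R1: together they cover Ash, Elm, Willow, Fir — every station.
Total annual cost: 5 + 4 = 9.
No cover costs less than 9.

9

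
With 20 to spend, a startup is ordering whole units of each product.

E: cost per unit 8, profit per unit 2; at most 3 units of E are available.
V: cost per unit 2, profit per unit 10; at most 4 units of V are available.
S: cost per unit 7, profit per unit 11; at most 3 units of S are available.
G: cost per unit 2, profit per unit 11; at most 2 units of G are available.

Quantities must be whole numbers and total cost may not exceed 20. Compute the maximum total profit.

73

1×E, 4×V, and 2×G: cost 20 ≤ 20, profit 1·2 + 4·10 + 2·11 = 64.
4×V, 1×S, and 2×G: cost 19 ≤ 20, profit 4·10 + 1·11 + 2·11 = 73.
Best is 73.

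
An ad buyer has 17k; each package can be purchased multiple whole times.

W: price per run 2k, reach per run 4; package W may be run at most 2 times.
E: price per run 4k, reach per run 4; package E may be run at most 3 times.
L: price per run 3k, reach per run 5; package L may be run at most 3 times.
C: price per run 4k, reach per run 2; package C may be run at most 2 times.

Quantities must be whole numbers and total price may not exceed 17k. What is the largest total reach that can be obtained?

This is a bounded integer knapsack.
2×W, 3×L, and 1×C: price 17 ≤ 17, reach 2·4 + 3·5 + 1·2 = 25.
2×W, 1×E, and 3×L: price 17 ≤ 17, reach 2·4 + 1·4 + 3·5 = 27.
Best is 27.

27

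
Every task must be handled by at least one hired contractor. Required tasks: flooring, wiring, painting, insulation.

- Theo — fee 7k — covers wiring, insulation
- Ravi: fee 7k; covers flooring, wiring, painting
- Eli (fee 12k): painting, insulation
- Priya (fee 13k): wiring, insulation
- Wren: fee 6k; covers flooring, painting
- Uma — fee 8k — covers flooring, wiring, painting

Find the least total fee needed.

The greedy cost-per-new-task heuristic would pick Ravi and Theo for 14, but a cheaper cover exists.
Choose Theo and Wren: together they cover flooring, wiring, painting, insulation — every task.
Total fee: 7 + 6 = 13.
No cover costs less than 13.

13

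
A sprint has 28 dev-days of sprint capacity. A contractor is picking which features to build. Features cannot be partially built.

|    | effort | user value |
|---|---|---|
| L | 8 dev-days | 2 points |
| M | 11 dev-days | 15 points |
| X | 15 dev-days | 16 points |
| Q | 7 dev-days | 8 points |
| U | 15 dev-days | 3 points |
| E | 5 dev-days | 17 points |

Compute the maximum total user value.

Take X, Q, and E: effort 15 + 7 + 5 = 27 ≤ 28, user value 16 + 8 + 17 = 41.
No other feasible combination does better.

41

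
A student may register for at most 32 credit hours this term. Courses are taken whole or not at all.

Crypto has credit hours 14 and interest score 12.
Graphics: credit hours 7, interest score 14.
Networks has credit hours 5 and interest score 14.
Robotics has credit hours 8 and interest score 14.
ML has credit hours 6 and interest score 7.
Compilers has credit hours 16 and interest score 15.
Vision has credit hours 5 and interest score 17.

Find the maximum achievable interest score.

Graphics + Networks + Robotics + ML + Vision: credit hours 7 + 5 + 8 + 6 + 5 = 31 ≤ 32, interest score 14 + 14 + 14 + 7 + 17 = 66.
Graphics + Networks + Robotics + Vision: credit hours 7 + 5 + 8 + 5 = 25 ≤ 32, interest score 14 + 14 + 14 + 17 = 59.
Best is Graphics, Networks, Robotics, ML, and Vision with total interest score 66.

66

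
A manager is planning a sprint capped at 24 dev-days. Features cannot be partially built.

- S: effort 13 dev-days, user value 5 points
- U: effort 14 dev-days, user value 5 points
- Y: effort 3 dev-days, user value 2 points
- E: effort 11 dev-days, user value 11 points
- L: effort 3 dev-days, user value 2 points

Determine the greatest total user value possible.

This is a 0-1 knapsack instance.
Y + E + L: effort 3 + 11 + 3 = 17 ≤ 24, user value 2 + 11 + 2 = 15.
S + E: effort 13 + 11 = 24 ≤ 24, user value 5 + 11 = 16.
Y + E: effort 3 + 11 = 14 ≤ 24, user value 2 + 11 = 13.
Best is S and E with total user value 16.

16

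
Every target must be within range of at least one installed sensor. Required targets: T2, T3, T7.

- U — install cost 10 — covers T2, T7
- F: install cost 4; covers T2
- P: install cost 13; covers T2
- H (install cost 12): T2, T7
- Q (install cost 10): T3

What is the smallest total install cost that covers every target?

This is a weighted set-cover instance.
The greedy cost-per-new-target heuristic would pick F, U, and Q for 24, but a cheaper cover exists.
Choose U and Q: together they cover T2, T3, T7 — every target.
Total install cost: 10 + 10 = 20.
No cover costs less than 20.

20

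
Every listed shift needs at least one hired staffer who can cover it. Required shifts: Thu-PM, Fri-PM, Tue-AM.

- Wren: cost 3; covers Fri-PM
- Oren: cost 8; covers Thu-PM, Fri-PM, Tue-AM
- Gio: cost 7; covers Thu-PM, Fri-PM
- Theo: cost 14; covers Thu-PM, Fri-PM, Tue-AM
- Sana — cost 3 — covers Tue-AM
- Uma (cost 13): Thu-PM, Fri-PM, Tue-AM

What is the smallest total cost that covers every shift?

Oren alone covers Thu-PM, Fri-PM, Tue-AM — every shift.
Total cost: 8.
No cover costs less than 8.

8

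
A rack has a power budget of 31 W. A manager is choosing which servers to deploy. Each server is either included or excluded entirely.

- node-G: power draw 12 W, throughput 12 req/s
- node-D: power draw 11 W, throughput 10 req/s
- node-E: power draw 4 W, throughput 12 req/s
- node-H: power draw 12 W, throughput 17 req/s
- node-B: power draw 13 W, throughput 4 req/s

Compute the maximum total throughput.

41

node-G + node-E + node-H: power draw 12 + 4 + 12 = 28 ≤ 31, throughput 12 + 12 + 17 = 41.
node-G + node-D + node-E: power draw 12 + 11 + 4 = 27 ≤ 31, throughput 12 + 10 + 12 = 34.
node-D + node-E + node-H: power draw 11 + 4 + 12 = 27 ≤ 31, throughput 10 + 12 + 17 = 39.
Best is node-G, node-E, and node-H with total throughput 41.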